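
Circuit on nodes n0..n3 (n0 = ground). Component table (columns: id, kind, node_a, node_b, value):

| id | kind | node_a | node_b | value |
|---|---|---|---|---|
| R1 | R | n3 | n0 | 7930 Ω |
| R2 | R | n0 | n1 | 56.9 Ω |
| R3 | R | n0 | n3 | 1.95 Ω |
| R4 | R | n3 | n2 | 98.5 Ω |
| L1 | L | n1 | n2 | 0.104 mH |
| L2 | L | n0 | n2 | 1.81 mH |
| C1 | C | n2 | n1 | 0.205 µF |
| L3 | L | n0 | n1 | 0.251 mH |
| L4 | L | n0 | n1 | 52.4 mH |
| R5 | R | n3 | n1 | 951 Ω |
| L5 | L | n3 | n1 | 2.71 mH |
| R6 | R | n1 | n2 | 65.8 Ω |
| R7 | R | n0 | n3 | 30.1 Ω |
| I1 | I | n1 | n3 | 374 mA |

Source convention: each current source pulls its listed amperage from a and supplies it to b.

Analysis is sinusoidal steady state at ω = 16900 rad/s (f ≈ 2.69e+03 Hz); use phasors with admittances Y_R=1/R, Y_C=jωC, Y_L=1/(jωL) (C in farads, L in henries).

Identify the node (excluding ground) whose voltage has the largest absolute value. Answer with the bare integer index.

Element admittances at ω=16900 rad/s:
  Y(R1) = 0.0001261+0.000j S between n3,n0
  Y(R2) = 0.01757+0.000j S between n0,n1
  Y(R3) = 0.5128+0.000j S between n0,n3
  Y(R4) = 0.01015+0.000j S between n3,n2
  Y(L1) = 0.000-0.5690j S between n1,n2
  Y(L2) = 0.000-0.03269j S between n0,n2
  Y(C1) = 0.000+0.003465j S between n2,n1
  Y(L3) = 0.000-0.2357j S between n0,n1
  Y(L4) = 0.000-0.001129j S between n0,n1
  Y(R5) = 0.001052+0.000j S between n3,n1
  Y(L5) = 0.000-0.02183j S between n3,n1
  Y(R6) = 0.01520+0.000j S between n1,n2
  Y(R7) = 0.03322+0.000j S between n0,n3
  I1: injects 0.374 A into n3 (from n1)
Assemble and solve the 3×3 MNA system:
  V(n1)=-0.07380-1.261j  V(n2)=-0.08778-1.179j  V(n3)=0.6197+0.003307j

1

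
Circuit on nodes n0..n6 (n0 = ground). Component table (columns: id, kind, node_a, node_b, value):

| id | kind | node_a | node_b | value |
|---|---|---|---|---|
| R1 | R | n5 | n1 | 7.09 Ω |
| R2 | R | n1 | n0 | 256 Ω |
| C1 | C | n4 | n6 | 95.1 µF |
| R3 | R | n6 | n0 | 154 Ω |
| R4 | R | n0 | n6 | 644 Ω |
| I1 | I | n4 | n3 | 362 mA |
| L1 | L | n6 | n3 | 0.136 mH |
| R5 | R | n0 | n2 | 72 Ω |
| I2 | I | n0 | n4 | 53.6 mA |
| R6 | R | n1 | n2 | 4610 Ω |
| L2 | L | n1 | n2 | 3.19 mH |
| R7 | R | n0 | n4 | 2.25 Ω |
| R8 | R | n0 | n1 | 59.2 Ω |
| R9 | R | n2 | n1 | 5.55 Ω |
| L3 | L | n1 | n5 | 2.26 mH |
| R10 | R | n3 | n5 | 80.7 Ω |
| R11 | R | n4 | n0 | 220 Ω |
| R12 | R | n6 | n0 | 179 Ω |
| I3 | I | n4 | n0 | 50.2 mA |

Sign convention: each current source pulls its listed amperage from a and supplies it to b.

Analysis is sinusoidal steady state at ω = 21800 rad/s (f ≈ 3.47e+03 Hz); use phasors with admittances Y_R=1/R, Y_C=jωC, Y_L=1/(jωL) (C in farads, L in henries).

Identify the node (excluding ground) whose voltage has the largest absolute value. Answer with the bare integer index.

3

MNA unknowns: 6 node voltages V₁..V_6
R1: Y=0.1410+0.000j on G[5,1]
R2: Y=0.003906+0.000j on G[1,0]
C1: Y=0.000+2.073j on G[4,6]
R3: Y=0.006494+0.000j on G[6,0]
R4: Y=0.001553+0.000j on G[0,6]
I1: z[4]−=0.362, z[3]+=0.362
L1: Y=0.000-0.3373j on G[6,3]
R5: Y=0.01389+0.000j on G[0,2]
I2: z[0]−=0.0536, z[4]+=0.0536
R6: Y=0.0002169+0.000j on G[1,2]
L2: Y=0.000-0.01438j on G[1,2]
R7: Y=0.4444+0.000j on G[0,4]
R8: Y=0.01689+0.000j on G[0,1]
R9: Y=0.1802+0.000j on G[2,1]
L3: Y=0.000-0.02030j on G[1,5]
R10: Y=0.01239+0.000j on G[3,5]
R11: Y=0.004545+0.000j on G[4,0]
R12: Y=0.005587+0.000j on G[6,0]
I3: z[4]−=0.0502, z[0]+=0.0502
solve → V1=0.008315+0.2242j, V2=0.008903+0.2082j, V3=0.02676+0.8867j, V4=0.006780-0.01119j, V5=0.002822+0.2770j, V6=0.004356-0.1856j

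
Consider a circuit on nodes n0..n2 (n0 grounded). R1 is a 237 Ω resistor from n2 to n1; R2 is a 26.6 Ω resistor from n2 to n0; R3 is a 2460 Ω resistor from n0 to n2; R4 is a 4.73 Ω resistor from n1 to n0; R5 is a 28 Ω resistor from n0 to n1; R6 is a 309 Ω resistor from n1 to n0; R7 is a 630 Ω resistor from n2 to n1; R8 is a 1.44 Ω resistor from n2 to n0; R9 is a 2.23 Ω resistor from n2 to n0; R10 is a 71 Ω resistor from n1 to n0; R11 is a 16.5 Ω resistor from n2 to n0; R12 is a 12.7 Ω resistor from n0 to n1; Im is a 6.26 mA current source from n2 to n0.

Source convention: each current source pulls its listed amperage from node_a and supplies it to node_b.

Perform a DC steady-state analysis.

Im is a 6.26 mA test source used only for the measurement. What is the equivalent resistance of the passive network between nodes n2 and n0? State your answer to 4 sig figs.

R_eq = 0.8018 Ω

Element admittances at DC:
  Y(R1) = 0.004219 S between n2,n1
  Y(R2) = 0.03759 S between n2,n0
  Y(R3) = 0.0004065 S between n0,n2
  Y(R4) = 0.2114 S between n1,n0
  Y(R5) = 0.03571 S between n0,n1
  Y(R6) = 0.003236 S between n1,n0
  Y(R7) = 0.001587 S between n2,n1
  Y(R8) = 0.6944 S between n2,n0
  Y(R9) = 0.4484 S between n2,n0
  Y(R10) = 0.01408 S between n1,n0
  Y(R11) = 0.06061 S between n2,n0
  Y(R12) = 0.07874 S between n0,n1
  Im: injects 0.00626 A into n0 (from n2)
Assemble and solve the 2×2 MNA system:
  V(n1)=-8.351e-05  V(n2)=-0.005019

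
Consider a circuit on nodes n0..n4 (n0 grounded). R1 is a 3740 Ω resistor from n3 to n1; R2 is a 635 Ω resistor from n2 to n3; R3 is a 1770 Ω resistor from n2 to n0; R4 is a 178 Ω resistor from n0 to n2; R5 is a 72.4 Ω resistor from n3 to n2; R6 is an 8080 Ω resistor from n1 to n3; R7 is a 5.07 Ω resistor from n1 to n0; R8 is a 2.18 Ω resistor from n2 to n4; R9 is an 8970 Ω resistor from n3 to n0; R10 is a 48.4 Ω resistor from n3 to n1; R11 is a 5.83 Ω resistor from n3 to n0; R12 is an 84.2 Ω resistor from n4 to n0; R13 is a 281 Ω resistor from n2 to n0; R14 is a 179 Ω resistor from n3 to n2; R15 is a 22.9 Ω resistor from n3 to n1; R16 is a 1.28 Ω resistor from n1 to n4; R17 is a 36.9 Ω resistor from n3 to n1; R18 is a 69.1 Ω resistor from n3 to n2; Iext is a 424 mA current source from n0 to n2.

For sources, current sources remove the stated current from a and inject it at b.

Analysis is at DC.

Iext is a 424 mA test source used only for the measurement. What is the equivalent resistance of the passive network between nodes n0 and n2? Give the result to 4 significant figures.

R_eq = 5.802 Ω

MNA unknowns: 4 node voltages V₁..V_4
R1: Y=0.0002674 on G[3,1]
R2: Y=0.001575 on G[2,3]
R3: Y=0.0005650 on G[2,0]
R4: Y=0.005618 on G[0,2]
R5: Y=0.01381 on G[3,2]
R6: Y=0.0001238 on G[1,3]
R7: Y=0.1972 on G[1,0]
R8: Y=0.4587 on G[2,4]
R9: Y=0.0001115 on G[3,0]
R10: Y=0.02066 on G[3,1]
R11: Y=0.1715 on G[3,0]
R12: Y=0.01188 on G[4,0]
R13: Y=0.003559 on G[2,0]
R14: Y=0.005587 on G[3,2]
R15: Y=0.04367 on G[3,1]
R16: Y=0.7812 on G[1,4]
R17: Y=0.02710 on G[3,1]
R18: Y=0.01447 on G[3,2]
Iext: z[0]−=0.424, z[2]+=0.424
solve → V1=1.318, V2=2.460, V3=0.6966, V4=1.724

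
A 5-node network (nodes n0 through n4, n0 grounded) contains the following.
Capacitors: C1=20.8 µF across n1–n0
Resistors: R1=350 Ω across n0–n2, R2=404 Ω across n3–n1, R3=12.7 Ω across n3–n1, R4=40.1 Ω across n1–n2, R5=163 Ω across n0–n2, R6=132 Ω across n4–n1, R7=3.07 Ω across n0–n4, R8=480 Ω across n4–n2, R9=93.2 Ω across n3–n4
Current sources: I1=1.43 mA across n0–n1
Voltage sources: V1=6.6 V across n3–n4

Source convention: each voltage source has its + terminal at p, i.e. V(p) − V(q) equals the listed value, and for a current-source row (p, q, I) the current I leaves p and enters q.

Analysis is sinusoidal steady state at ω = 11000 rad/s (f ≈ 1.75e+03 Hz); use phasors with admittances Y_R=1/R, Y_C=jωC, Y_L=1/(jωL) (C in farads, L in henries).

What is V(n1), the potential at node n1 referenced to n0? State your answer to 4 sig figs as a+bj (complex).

0.5562-1.654j V

Element admittances at ω=11000 rad/s:
  Y(C1) = 0.000+0.2288j S between n1,n0
  Y(R1) = 0.002857+0.000j S between n0,n2
  Y(R2) = 0.002475+0.000j S between n3,n1
  I1: injects 0.00143 A into n1 (from n0)
  Y(R3) = 0.07874+0.000j S between n3,n1
  Y(R4) = 0.02494+0.000j S between n1,n2
  Y(R5) = 0.006135+0.000j S between n0,n2
  Y(R6) = 0.007576+0.000j S between n4,n1
  Y(R7) = 0.3257+0.000j S between n0,n4
  Y(R8) = 0.002083+0.000j S between n4,n2
  Y(R9) = 0.01073+0.000j S between n3,n4
  V1: constraint V(n3)−V(n4) = 6.6
Assemble and solve the 5×5 MNA system:
  V(n1)=0.5562-1.654j  V(n2)=0.3176-1.166j  V(n3)=5.433-0.3585j  V(n4)=-1.167-0.3585j
  i(V1)=-0.4669-0.1053j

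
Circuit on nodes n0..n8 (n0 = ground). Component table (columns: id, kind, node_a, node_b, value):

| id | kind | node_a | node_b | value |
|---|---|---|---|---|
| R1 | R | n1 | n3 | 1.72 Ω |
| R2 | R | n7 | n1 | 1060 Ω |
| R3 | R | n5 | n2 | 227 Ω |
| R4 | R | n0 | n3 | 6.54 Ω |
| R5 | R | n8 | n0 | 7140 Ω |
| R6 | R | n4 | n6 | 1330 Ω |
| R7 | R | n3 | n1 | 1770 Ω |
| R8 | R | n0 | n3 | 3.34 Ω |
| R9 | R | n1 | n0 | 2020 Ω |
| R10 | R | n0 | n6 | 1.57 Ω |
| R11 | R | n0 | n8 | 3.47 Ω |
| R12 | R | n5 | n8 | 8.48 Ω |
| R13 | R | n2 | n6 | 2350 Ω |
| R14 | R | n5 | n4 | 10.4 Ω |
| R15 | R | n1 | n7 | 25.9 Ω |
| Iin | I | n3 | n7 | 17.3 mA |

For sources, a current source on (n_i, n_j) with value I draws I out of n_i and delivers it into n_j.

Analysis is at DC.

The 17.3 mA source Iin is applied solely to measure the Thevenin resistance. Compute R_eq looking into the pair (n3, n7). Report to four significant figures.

R_eq = 27.00 Ω

Element admittances at DC:
  Y(R1) = 0.5814 S between n1,n3
  Y(R2) = 0.0009434 S between n7,n1
  Y(R3) = 0.004405 S between n5,n2
  Y(R4) = 0.1529 S between n0,n3
  Y(R5) = 0.0001401 S between n8,n0
  Y(R6) = 0.0007519 S between n4,n6
  Y(R7) = 0.0005650 S between n3,n1
  Y(R8) = 0.2994 S between n0,n3
  Y(R9) = 0.0004950 S between n1,n0
  Y(R10) = 0.6369 S between n0,n6
  Y(R11) = 0.2882 S between n0,n8
  Y(R12) = 0.1179 S between n5,n8
  Y(R13) = 0.0004255 S between n2,n6
  Y(R14) = 0.09615 S between n5,n4
  Y(R15) = 0.03861 S between n1,n7
  Iin: injects 0.0173 A into n7 (from n3)
Assemble and solve the 8×8 MNA system:
  V(n1)=0.02967  V(n2)=0.000  V(n3)=-3.247e-05  V(n4)=0.000  V(n5)=0.000  V(n6)=0.000  V(n7)=0.4671  V(n8)=0.000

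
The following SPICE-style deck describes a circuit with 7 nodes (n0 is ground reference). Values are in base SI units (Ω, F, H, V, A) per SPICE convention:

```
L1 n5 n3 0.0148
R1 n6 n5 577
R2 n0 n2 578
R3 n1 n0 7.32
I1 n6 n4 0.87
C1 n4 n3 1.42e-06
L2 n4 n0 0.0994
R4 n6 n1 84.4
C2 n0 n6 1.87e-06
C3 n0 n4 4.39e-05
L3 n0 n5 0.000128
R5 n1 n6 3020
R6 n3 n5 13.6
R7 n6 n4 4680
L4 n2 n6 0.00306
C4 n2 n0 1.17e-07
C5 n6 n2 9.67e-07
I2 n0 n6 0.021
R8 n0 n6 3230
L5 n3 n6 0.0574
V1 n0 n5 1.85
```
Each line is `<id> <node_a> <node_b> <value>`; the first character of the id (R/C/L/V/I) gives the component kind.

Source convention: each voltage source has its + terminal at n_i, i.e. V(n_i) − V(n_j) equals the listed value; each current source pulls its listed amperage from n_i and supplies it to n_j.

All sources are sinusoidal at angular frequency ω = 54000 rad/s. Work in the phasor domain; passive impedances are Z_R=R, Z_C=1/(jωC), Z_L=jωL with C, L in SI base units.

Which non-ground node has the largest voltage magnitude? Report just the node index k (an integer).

Apply KCL at each of the 6 non-ground nodes and solve the resulting linear system.
Node n1: branches {R3, R4, R5} → V_1 = -0.08941+0.6439j
Node n2: branches {R2, L4, C4, C5} → V_2 = -1.188+6.880j
Node n3: branches {L1, C1, R6, L5} → V_3 = -0.7121+0.7411j
Node n4: branches {I1, C1, L2, C3, R7} → V_4 = -0.02160-0.3322j
Node n5: branches {L1, R1, L3, R6, V1} → V_5 = -1.850+0.000j
Node n6: branches {R1, I1, R4, C2, R5, R7, L4, C5, I2, R8, L5} → V_6 = -1.092+7.866j
Source currents: i(V1)=-0.08591+0.2010j

6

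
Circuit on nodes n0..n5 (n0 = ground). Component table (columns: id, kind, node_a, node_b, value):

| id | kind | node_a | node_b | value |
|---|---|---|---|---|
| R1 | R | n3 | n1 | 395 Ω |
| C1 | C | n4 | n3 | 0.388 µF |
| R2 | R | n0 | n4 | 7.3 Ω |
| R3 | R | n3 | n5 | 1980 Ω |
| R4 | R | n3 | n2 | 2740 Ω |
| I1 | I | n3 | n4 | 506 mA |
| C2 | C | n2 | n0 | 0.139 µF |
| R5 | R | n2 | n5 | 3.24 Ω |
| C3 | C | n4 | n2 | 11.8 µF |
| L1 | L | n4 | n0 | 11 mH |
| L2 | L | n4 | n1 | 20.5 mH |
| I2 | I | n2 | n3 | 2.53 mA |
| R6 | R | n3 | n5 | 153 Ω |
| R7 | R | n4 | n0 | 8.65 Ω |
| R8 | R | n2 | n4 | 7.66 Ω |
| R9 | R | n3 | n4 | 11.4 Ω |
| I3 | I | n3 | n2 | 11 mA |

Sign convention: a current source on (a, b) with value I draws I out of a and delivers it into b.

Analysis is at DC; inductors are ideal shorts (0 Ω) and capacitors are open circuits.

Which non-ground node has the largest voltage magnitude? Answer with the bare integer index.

3

Element admittances at DC:
  Y(R1) = 0.002532 S between n3,n1
  Y(C1) = 0.000 S between n4,n3
  Y(R2) = 0.1370 S between n0,n4
  Y(R3) = 0.0005051 S between n3,n5
  Y(R4) = 0.0003650 S between n3,n2
  I1: injects 0.506 A into n4 (from n3)
  Y(C2) = 0.000 S between n2,n0
  Y(R5) = 0.3086 S between n2,n5
  Y(C3) = 0.000 S between n4,n2
  L1: short n4↔n0 (DC inductor)
  L2: short n4↔n1 (DC inductor)
  I2: injects 0.00253 A into n3 (from n2)
  Y(R6) = 0.006536 S between n3,n5
  Y(R7) = 0.1156 S between n4,n0
  Y(R8) = 0.1305 S between n2,n4
  Y(R9) = 0.08772 S between n3,n4
  I3: injects 0.011 A into n2 (from n3)
Assemble and solve the 7×7 MNA system:
  V(n1)=0.000  V(n2)=-0.2170  V(n3)=-5.293  V(n4)=0.000  V(n5)=-0.3302
  i(L1)=0.000  i(L2)=0.01340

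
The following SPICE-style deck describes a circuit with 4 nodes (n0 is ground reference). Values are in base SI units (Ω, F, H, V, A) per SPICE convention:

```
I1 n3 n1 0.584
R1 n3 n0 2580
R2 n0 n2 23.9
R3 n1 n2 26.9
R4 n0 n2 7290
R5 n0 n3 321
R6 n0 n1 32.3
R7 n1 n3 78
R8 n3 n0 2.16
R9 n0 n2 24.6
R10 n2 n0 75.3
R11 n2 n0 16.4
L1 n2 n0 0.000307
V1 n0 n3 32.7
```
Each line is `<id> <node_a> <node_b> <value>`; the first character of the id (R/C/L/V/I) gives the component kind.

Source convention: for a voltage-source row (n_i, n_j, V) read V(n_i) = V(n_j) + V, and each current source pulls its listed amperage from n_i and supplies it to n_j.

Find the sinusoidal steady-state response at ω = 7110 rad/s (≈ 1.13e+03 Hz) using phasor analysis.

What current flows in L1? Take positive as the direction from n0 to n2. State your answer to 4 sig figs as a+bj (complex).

-0.06584+0.02543j A

Apply KCL at each of the 3 non-ground nodes and solve the resulting linear system.
Node n1: branches {I1, R3, R6, R7} → V_1 = 2.061+0.06599j
Node n2: branches {R2, R3, R4, R9, R10, R11, L1} → V_2 = 0.05552+0.1437j
Node n3: branches {I1, R1, R5, R7, R8, V1} → V_3 = -32.70+0.000j
Source currents: i(V1)=-15.12-0.0008460j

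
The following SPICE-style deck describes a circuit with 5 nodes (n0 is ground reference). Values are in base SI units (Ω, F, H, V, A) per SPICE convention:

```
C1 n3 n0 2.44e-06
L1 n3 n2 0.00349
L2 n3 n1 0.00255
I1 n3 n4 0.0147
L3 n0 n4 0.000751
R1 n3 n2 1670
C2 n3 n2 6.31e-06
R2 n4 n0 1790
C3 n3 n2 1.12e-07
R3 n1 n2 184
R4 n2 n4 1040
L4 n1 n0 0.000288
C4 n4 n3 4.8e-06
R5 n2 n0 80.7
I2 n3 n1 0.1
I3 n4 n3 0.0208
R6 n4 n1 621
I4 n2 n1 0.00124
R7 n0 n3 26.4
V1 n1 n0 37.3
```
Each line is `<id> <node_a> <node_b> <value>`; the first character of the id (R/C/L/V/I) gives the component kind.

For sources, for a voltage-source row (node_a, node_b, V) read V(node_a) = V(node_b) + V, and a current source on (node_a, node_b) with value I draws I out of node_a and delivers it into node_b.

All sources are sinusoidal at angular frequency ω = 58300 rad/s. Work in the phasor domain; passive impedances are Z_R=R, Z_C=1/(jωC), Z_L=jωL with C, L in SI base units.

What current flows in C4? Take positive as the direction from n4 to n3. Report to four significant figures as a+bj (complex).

0.1128-0.02140j A

Element admittances at ω=58300 rad/s:
  Y(C1) = 0.000+0.1423j S between n3,n0
  Y(L1) = 0.000-0.004915j S between n3,n2
  Y(L2) = 0.000-0.006727j S between n3,n1
  I1: injects 0.0147 A into n4 (from n3)
  Y(L3) = 0.000-0.02284j S between n0,n4
  Y(R1) = 0.0005988+0.000j S between n3,n2
  Y(C2) = 0.000+0.3679j S between n3,n2
  Y(R2) = 0.0005587+0.000j S between n4,n0
  Y(C3) = 0.000+0.006530j S between n3,n2
  Y(R3) = 0.005435+0.000j S between n1,n2
  Y(R4) = 0.0009615+0.000j S between n2,n4
  Y(L4) = 0.000-0.05956j S between n1,n0
  Y(C4) = 0.000+0.2798j S between n4,n3
  Y(R5) = 0.01239+0.000j S between n2,n0
  I2: injects 0.1 A into n1 (from n3)
  I3: injects 0.0208 A into n3 (from n4)
  Y(R6) = 0.001610+0.000j S between n4,n1
  I4: injects 0.00124 A into n1 (from n2)
  Y(R7) = 0.03788+0.000j S between n0,n3
  V1: constraint V(n1)−V(n0) = 37.3
Assemble and solve the 5×5 MNA system:
  V(n1)=37.30+0.000j  V(n2)=-0.9569-2.645j  V(n3)=-1.086-2.054j  V(n4)=-1.162-2.457j
  i(V1)=-0.1824+2.461j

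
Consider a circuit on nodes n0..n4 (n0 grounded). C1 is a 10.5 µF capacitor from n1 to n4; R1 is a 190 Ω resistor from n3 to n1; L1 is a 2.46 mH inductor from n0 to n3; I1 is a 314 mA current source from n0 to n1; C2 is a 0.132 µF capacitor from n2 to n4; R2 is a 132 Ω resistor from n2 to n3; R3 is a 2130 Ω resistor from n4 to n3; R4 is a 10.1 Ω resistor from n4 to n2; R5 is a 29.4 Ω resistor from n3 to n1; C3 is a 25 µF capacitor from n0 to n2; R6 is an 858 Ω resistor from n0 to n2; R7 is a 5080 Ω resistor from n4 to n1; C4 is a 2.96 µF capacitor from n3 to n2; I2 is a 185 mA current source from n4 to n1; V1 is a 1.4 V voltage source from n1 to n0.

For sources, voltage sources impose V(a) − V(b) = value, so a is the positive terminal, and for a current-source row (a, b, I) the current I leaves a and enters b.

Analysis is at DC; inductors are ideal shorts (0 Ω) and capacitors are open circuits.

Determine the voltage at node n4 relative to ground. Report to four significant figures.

-21.24 V

Apply KCL at each of the 4 non-ground nodes and solve the resulting linear system.
Node n1: branches {C1, R1, I1, R5, R7, I2, V1} → V_1 = 1.400
Node n2: branches {C2, R2, R4, C3, R6, C4} → V_2 = -19.51
Node n3: branches {R1, L1, R2, R3, R5, C4} → V_3 = 0.000
Node n4: branches {C1, C2, R3, R4, R7, I2} → V_4 = -21.24
Source currents: i(L1)=0.1028, i(V1)=0.4396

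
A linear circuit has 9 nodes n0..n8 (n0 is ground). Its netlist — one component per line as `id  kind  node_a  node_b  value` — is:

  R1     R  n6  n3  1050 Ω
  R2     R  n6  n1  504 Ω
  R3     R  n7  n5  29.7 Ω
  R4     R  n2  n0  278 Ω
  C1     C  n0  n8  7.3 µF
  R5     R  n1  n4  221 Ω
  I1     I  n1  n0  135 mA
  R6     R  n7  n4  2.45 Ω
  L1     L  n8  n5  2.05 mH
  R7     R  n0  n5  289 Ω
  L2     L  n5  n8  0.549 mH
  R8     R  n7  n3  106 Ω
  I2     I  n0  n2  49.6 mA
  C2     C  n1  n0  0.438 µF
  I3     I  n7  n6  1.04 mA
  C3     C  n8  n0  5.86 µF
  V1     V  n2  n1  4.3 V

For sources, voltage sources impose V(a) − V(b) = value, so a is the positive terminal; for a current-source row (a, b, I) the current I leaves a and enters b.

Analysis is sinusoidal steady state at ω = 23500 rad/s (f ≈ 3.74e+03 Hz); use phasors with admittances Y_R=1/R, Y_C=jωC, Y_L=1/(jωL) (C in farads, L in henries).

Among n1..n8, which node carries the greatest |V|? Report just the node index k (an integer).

1

Element admittances at ω=23500 rad/s:
  Y(R1) = 0.0009524+0.000j S between n6,n3
  Y(R2) = 0.001984+0.000j S between n6,n1
  Y(R3) = 0.03367+0.000j S between n7,n5
  Y(R4) = 0.003597+0.000j S between n2,n0
  Y(C1) = 0.000+0.1716j S between n0,n8
  Y(R5) = 0.004525+0.000j S between n1,n4
  I1: injects 0.135 A into n0 (from n1)
  Y(R6) = 0.4082+0.000j S between n7,n4
  Y(L1) = 0.000-0.02076j S between n8,n5
  Y(R7) = 0.003460+0.000j S between n0,n5
  Y(L2) = 0.000-0.07751j S between n5,n8
  Y(R8) = 0.009434+0.000j S between n7,n3
  I2: injects 0.0496 A into n2 (from n0)
  Y(C2) = 0.000+0.01029j S between n1,n0
  I3: injects 0.00104 A into n6 (from n7)
  Y(C3) = 0.000+0.1377j S between n8,n0
  V1: constraint V(n2)−V(n1) = 4.3
Assemble and solve the 9×9 MNA system:
  V(n1)=-4.798+6.088j  V(n2)=-0.4979+6.088j  V(n3)=-1.037+1.021j  V(n4)=-0.8598+0.7349j  V(n5)=-0.1942-0.1407j  V(n6)=-3.224+4.445j  V(n7)=-0.8162+0.6756j  V(n8)=0.09045+0.06554j
  i(V1)=0.05139-0.02190j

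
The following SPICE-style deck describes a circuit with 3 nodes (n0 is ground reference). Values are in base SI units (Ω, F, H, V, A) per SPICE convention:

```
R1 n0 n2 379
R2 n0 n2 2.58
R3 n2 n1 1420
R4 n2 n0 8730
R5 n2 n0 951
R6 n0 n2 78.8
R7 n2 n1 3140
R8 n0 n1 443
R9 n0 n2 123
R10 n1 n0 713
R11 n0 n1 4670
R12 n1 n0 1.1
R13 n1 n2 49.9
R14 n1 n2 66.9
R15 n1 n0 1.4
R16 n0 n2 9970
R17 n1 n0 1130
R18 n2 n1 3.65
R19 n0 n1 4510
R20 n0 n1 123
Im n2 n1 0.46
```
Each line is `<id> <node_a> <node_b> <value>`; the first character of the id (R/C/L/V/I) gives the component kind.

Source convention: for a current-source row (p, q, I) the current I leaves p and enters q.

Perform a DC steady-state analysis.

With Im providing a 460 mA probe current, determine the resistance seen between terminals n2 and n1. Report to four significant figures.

R_eq = 1.564 Ω

MNA unknowns: 2 node voltages V₁..V_2
R1: Y=0.002639 on G[0,2]
R2: Y=0.3876 on G[0,2]
R3: Y=0.0007042 on G[2,1]
R4: Y=0.0001145 on G[2,0]
R5: Y=0.001052 on G[2,0]
R6: Y=0.01269 on G[0,2]
R7: Y=0.0003185 on G[2,1]
R8: Y=0.002257 on G[0,1]
R9: Y=0.008130 on G[0,2]
R10: Y=0.001403 on G[1,0]
R11: Y=0.0002141 on G[0,1]
R12: Y=0.9091 on G[1,0]
R13: Y=0.02004 on G[1,2]
R14: Y=0.01495 on G[1,2]
R15: Y=0.7143 on G[1,0]
R16: Y=0.0001003 on G[0,2]
R17: Y=0.0008850 on G[1,0]
R18: Y=0.2740 on G[2,1]
R19: Y=0.0002217 on G[0,1]
R20: Y=0.008130 on G[0,1]
Im: z[2]−=0.46, z[1]+=0.46
solve → V1=0.1448, V2=-0.5747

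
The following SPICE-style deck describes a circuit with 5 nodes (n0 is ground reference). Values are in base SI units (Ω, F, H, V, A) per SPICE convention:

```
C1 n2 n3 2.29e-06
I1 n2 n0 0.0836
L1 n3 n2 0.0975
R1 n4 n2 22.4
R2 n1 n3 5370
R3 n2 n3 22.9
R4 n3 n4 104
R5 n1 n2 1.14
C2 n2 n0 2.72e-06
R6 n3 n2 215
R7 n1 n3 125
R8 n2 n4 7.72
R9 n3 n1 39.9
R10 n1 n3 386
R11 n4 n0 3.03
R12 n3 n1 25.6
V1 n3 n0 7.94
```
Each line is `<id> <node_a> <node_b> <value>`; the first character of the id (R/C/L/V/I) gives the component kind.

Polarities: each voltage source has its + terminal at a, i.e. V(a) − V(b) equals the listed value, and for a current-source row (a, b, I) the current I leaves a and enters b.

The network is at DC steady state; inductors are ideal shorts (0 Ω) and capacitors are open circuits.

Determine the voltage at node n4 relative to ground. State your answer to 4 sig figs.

Element admittances at DC:
  Y(C1) = 0.000 S between n2,n3
  I1: injects 0.0836 A into n0 (from n2)
  L1: short n3↔n2 (DC inductor)
  Y(R1) = 0.04464 S between n4,n2
  Y(R2) = 0.0001862 S between n1,n3
  Y(R3) = 0.04367 S between n2,n3
  Y(R4) = 0.009615 S between n3,n4
  Y(R5) = 0.8772 S between n1,n2
  Y(C2) = 0.000 S between n2,n0
  Y(R6) = 0.004651 S between n3,n2
  Y(R7) = 0.008000 S between n1,n3
  Y(R8) = 0.1295 S between n2,n4
  Y(R9) = 0.02506 S between n3,n1
  Y(R10) = 0.002591 S between n1,n3
  Y(R11) = 0.3300 S between n4,n0
  Y(R12) = 0.03906 S between n3,n1
  V1: constraint V(n3)−V(n0) = 7.94
Assemble and solve the 6×6 MNA system:
  V(n1)=7.940  V(n2)=7.940  V(n3)=7.940  V(n4)=2.840
  i(L1)=0.9719  i(V1)=-1.021

2.840 V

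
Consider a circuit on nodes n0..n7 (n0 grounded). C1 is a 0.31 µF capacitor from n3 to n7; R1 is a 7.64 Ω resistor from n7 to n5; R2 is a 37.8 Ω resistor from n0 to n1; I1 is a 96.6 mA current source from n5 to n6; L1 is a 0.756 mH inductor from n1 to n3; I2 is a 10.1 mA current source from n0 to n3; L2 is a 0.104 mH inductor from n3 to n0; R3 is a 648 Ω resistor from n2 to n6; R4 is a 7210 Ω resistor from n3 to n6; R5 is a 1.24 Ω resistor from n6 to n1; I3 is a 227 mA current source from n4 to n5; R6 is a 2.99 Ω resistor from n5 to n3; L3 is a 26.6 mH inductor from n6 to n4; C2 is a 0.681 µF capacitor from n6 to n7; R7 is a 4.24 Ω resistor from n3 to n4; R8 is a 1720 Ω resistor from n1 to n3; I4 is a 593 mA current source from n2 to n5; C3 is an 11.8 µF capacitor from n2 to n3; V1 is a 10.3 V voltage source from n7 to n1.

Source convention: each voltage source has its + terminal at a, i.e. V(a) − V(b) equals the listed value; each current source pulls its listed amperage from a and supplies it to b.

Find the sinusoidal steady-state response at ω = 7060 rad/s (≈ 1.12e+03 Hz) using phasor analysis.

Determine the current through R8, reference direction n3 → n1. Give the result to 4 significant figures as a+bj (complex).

0.0009150+0.001450j A

Element admittances at ω=7060 rad/s:
  Y(C1) = 0.000+0.002189j S between n3,n7
  Y(R1) = 0.1309+0.000j S between n7,n5
  Y(R2) = 0.02646+0.000j S between n0,n1
  I1: injects 0.0966 A into n6 (from n5)
  Y(L1) = 0.000-0.1874j S between n1,n3
  I2: injects 0.0101 A into n3 (from n0)
  Y(L2) = 0.000-1.362j S between n3,n0
  Y(R3) = 0.001543+0.000j S between n2,n6
  Y(R4) = 0.0001387+0.000j S between n3,n6
  Y(R5) = 0.8065+0.000j S between n6,n1
  I3: injects 0.227 A into n5 (from n4)
  Y(R6) = 0.3344+0.000j S between n5,n3
  Y(L3) = 0.000-0.005325j S between n6,n4
  Y(C2) = 0.000+0.004808j S between n6,n7
  Y(R7) = 0.2358+0.000j S between n3,n4
  Y(R8) = 0.0005814+0.000j S between n1,n3
  I4: injects 0.593 A into n5 (from n2)
  Y(C3) = 0.000+0.08331j S between n2,n3
  V1: constraint V(n7)−V(n1) = 10.3
Assemble and solve the 8×8 MNA system:
  V(n1)=-1.622-2.456j  V(n2)=-0.2248+7.180j  V(n3)=-0.04770+0.03891j  V(n4)=-1.065+0.04834j  V(n5)=3.961-0.6628j  V(n6)=-1.483-2.379j  V(n7)=8.678-2.456j
  i(V1)=-0.6233+0.1667j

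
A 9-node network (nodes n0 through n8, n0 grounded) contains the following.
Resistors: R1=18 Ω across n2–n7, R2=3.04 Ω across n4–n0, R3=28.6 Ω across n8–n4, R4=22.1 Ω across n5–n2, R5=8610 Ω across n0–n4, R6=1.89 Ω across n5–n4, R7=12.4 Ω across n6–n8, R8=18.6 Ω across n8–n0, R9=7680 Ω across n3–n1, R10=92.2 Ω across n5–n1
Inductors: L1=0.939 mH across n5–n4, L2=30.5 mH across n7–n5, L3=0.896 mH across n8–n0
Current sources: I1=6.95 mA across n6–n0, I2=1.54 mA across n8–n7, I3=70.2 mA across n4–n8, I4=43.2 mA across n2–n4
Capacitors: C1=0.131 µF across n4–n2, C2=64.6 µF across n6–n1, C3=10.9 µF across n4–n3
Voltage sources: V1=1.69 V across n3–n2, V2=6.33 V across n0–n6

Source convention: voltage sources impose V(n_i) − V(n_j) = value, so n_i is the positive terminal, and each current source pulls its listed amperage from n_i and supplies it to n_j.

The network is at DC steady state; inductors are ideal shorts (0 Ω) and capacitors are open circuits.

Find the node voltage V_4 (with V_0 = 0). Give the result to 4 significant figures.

-0.1886 V

Element admittances at DC:
  Y(R1) = 0.05556 S between n2,n7
  L1: short n5↔n4 (DC inductor)
  Y(R2) = 0.3289 S between n4,n0
  I1: injects 0.00695 A into n0 (from n6)
  Y(R3) = 0.03497 S between n8,n4
  Y(R4) = 0.04525 S between n5,n2
  Y(R5) = 0.0001161 S between n0,n4
  Y(C1) = 0.000 S between n4,n2
  Y(R6) = 0.5291 S between n5,n4
  Y(C2) = 0.000 S between n6,n1
  Y(R7) = 0.08065 S between n6,n8
  Y(R8) = 0.05376 S between n8,n0
  Y(R9) = 0.0001302 S between n3,n1
  I2: injects 0.00154 A into n7 (from n8)
  Y(R10) = 0.01085 S between n5,n1
  L2: short n7↔n5 (DC inductor)
  I3: injects 0.0702 A into n8 (from n4)
  Y(C3) = 0.000 S between n4,n3
  I4: injects 0.0432 A into n4 (from n2)
  L3: short n8↔n0 (DC inductor)
  V1: constraint V(n3)−V(n2) = 1.69
  V2: constraint V(n0)−V(n6) = 6.33
Assemble and solve the 13×13 MNA system:
  V(n1)=-0.1737  V(n2)=-0.6188  V(n3)=1.071  V(n4)=-0.1886  V(n5)=-0.1886  V(n6)=-6.330  V(n7)=-0.1886  V(n8)=0.000
  i(L1)=-0.04166  i(L2)=-0.02236  i(L3)=-0.4484  i(V1)=-0.0001621  i(V2)=-0.5035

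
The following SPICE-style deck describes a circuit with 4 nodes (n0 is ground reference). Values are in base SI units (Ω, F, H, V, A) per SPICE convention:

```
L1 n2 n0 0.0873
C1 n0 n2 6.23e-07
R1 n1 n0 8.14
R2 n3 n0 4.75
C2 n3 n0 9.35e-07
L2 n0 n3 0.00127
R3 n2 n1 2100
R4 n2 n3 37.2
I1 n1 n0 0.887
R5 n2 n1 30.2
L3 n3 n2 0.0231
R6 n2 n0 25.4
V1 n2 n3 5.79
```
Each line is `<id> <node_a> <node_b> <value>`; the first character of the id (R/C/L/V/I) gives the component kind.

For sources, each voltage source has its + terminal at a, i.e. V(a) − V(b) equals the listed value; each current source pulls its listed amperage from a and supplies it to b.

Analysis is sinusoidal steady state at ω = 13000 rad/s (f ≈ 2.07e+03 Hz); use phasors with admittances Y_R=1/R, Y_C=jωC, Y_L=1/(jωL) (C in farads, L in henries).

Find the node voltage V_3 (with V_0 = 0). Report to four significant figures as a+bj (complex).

MNA unknowns: 3 node voltages V₁..V_3 plus 1 source current (V1)
L1: Y=0.000-0.0008811j on G[2,0]
C1: Y=0.000+0.008099j on G[0,2]
R1: Y=0.1229+0.000j on G[1,0]
R2: Y=0.2105+0.000j on G[3,0]
C2: Y=0.000+0.01216j on G[3,0]
L2: Y=0.000-0.06057j on G[0,3]
R3: Y=0.0004762+0.000j on G[2,1]
R4: Y=0.02688+0.000j on G[2,3]
I1: z[1]−=0.887, z[0]+=0.887
R5: Y=0.03311+0.000j on G[2,1]
L3: Y=0.000-0.003330j on G[3,2]
R6: Y=0.03937+0.000j on G[2,0]
V1: row V2−V3=5.79, i_V1 at 2,3
solve → V1=-4.856-0.09652j, V2=3.790-0.4495j, V3=-2.000-0.4495j
aux → i_V1=-0.5985+0.02148j

-2.000-0.4495j V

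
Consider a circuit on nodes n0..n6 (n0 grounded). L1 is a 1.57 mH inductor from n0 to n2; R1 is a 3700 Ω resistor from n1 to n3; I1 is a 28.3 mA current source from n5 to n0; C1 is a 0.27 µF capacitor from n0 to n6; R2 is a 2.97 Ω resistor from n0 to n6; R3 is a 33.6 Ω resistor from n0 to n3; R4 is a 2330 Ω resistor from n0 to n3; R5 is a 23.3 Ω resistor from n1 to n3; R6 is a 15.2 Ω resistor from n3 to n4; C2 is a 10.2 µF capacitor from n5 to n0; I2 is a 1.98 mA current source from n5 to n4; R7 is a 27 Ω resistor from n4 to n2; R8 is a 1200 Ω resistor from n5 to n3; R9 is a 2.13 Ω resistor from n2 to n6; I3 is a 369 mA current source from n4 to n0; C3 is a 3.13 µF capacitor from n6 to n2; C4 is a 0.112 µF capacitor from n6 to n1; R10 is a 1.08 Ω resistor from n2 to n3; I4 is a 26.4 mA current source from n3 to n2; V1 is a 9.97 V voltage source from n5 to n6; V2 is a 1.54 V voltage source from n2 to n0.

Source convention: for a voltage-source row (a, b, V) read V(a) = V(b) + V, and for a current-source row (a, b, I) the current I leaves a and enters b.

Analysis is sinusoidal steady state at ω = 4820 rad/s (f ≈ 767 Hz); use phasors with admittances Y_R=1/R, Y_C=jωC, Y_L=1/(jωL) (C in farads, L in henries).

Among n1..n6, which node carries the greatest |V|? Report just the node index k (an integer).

Element admittances at ω=4820 rad/s:
  Y(L1) = 0.000-0.1321j S between n0,n2
  Y(R1) = 0.0002703+0.000j S between n1,n3
  I1: injects 0.0283 A into n0 (from n5)
  Y(C1) = 0.000+0.001301j S between n0,n6
  Y(R2) = 0.3367+0.000j S between n0,n6
  Y(R3) = 0.02976+0.000j S between n0,n3
  Y(R4) = 0.0004292+0.000j S between n0,n3
  Y(R5) = 0.04292+0.000j S between n1,n3
  Y(R6) = 0.06579+0.000j S between n3,n4
  Y(C2) = 0.000+0.04916j S between n5,n0
  I2: injects 0.00198 A into n4 (from n5)
  Y(R7) = 0.03704+0.000j S between n4,n2
  Y(R8) = 0.0008333+0.000j S between n5,n3
  Y(R9) = 0.4695+0.000j S between n2,n6
  I3: injects 0.369 A into n0 (from n4)
  Y(C3) = 0.000+0.01509j S between n6,n2
  Y(C4) = 0.000+0.0005398j S between n6,n1
  Y(R10) = 0.9259+0.000j S between n2,n3
  I4: injects 0.0264 A into n2 (from n3)
  V1: constraint V(n5)−V(n6) = 9.97
  V2: constraint V(n2)−V(n0) = 1.54
Assemble and solve the 8×8 MNA system:
  V(n1)=1.242-0.006362j  V(n2)=1.540+0.000j  V(n3)=1.234-0.0007917j  V(n4)=-2.225-0.0005066j  V(n5)=10.77-0.6430j  V(n6)=0.7967-0.6430j
  i(V1)=-0.06984-0.5288j  i(V2)=-0.7353-0.1103j

5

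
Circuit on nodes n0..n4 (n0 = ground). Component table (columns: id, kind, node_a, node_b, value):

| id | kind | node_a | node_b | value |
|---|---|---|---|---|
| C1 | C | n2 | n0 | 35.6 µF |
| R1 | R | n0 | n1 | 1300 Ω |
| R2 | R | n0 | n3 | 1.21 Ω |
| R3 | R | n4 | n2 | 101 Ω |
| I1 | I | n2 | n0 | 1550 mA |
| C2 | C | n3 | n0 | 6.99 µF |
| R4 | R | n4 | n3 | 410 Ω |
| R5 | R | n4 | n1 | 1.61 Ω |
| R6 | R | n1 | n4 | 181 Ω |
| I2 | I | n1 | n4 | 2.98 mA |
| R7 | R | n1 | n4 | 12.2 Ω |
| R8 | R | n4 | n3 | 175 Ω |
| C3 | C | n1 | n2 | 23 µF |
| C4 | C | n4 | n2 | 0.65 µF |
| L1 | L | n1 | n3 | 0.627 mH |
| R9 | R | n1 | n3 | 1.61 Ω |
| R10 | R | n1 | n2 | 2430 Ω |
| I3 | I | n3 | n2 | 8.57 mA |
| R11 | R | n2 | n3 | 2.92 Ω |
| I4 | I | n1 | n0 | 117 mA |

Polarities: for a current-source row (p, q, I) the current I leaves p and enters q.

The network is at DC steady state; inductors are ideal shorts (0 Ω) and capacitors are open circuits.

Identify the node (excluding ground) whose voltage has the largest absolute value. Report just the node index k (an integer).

MNA unknowns: 4 node voltages V₁..V_4 plus 1 source current (L1)
C1: Y=0.000 on G[2,0]
R1: Y=0.0007692 on G[0,1]
R2: Y=0.8264 on G[0,3]
R3: Y=0.009901 on G[4,2]
I1: z[2]−=1.55, z[0]+=1.55
C2: Y=0.000 on G[3,0]
R4: Y=0.002439 on G[4,3]
R5: Y=0.6211 on G[4,1]
R6: Y=0.005525 on G[1,4]
I2: z[1]−=0.00298, z[4]+=0.00298
R7: Y=0.08197 on G[1,4]
R8: Y=0.005714 on G[4,3]
C3: Y=0.000 on G[1,2]
C4: Y=0.000 on G[4,2]
L1: row V1−V3=0, i_L1 at 1,3
R9: Y=0.6211 on G[1,3]
R10: Y=0.0004115 on G[1,2]
I3: z[3]−=0.00857, z[2]+=0.00857
R11: Y=0.3425 on G[2,3]
I4: z[1]−=0.117, z[0]+=0.117
solve → V1=-2.015, V2=-6.386, V3=-2.015, V4=-2.071
aux → i_L1=-0.1595

2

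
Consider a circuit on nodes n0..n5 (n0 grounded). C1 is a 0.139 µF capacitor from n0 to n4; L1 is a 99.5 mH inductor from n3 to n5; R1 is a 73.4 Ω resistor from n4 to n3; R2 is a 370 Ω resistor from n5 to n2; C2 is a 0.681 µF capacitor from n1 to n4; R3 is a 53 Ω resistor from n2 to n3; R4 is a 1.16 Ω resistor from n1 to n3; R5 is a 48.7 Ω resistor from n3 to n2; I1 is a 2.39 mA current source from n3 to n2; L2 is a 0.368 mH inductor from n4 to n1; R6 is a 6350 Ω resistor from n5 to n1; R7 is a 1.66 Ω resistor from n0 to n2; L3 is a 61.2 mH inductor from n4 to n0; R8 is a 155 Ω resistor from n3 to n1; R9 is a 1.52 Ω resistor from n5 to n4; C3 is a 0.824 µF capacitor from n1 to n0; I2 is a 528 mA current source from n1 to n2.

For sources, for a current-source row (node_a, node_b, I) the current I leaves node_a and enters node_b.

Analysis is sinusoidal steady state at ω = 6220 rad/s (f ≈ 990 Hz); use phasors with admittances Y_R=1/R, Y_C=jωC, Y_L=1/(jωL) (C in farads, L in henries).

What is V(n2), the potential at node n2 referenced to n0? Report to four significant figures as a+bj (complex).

0.006167+0.07293j V

Element admittances at ω=6220 rad/s:
  Y(C1) = 0.000+0.0008646j S between n0,n4
  Y(L1) = 0.000-0.001616j S between n3,n5
  Y(R1) = 0.01362+0.000j S between n4,n3
  Y(R2) = 0.002703+0.000j S between n5,n2
  Y(C2) = 0.000+0.004236j S between n1,n4
  Y(R3) = 0.01887+0.000j S between n2,n3
  Y(R4) = 0.8621+0.000j S between n1,n3
  Y(R5) = 0.02053+0.000j S between n3,n2
  I1: injects 0.00239 A into n2 (from n3)
  Y(L2) = 0.000-0.4369j S between n4,n1
  Y(R6) = 0.0001575+0.000j S between n5,n1
  Y(R7) = 0.6024+0.000j S between n0,n2
  Y(L3) = 0.000-0.002627j S between n4,n0
  Y(R8) = 0.006452+0.000j S between n3,n1
  Y(R9) = 0.6579+0.000j S between n5,n4
  Y(C3) = 0.000+0.005125j S between n1,n0
  I2: injects 0.528 A into n2 (from n1)
Assemble and solve the 5×5 MNA system:
  V(n1)=-13.03+1.152j  V(n2)=0.006167+0.07293j  V(n3)=-12.47+1.108j  V(n4)=-12.96+1.243j  V(n5)=-12.91+1.237j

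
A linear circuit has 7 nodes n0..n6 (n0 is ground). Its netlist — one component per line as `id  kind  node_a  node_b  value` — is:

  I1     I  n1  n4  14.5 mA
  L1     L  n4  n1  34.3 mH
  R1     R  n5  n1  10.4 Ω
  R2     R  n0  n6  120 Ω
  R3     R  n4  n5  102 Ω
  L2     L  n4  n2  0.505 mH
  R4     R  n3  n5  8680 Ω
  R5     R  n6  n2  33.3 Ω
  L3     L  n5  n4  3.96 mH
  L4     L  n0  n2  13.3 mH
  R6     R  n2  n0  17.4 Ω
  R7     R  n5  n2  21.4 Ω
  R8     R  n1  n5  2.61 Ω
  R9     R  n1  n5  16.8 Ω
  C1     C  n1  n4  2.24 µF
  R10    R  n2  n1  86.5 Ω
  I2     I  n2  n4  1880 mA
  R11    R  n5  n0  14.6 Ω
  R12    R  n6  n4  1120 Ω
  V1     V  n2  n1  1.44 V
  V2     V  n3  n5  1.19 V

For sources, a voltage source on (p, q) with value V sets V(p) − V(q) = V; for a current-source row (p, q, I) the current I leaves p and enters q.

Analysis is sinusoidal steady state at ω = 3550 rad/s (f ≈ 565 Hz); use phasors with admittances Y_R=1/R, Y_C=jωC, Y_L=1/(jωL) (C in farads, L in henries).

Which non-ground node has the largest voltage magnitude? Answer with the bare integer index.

MNA unknowns: 6 node voltages V₁..V_6 plus 2 source currents (V1, V2)
I1: z[1]−=0.0145, z[4]+=0.0145
L1: Y=0.000-0.008213j on G[4,1]
R1: Y=0.09615+0.000j on G[5,1]
R2: Y=0.008333+0.000j on G[0,6]
R3: Y=0.009804+0.000j on G[4,5]
L2: Y=0.000-0.5578j on G[4,2]
R4: Y=0.0001152+0.000j on G[3,5]
R5: Y=0.03003+0.000j on G[6,2]
L3: Y=0.000-0.07113j on G[5,4]
L4: Y=0.000-0.02118j on G[0,2]
R6: Y=0.05747+0.000j on G[2,0]
R7: Y=0.04673+0.000j on G[5,2]
R8: Y=0.3831+0.000j on G[1,5]
R9: Y=0.05952+0.000j on G[1,5]
C1: Y=0.000+0.007952j on G[1,4]
R10: Y=0.01156+0.000j on G[2,1]
I2: z[2]−=1.88, z[4]+=1.88
R11: Y=0.06849+0.000j on G[5,0]
R12: Y=0.0008929+0.000j on G[6,4]
V1: row V2−V1=1.44, i_V1 at 2,1
V2: row V3−V5=1.19, i_V2 at 3,5
solve → V1=-0.9958+0.09545j, V2=0.4442+0.09545j, V3=0.7453+0.03984j, V4=0.3948+3.087j, V5=-0.4447+0.03984j, V6=0.3488+0.1432j
aux → i_V1=-0.2999+0.03033j, i_V2=-0.0001371+0.000j

4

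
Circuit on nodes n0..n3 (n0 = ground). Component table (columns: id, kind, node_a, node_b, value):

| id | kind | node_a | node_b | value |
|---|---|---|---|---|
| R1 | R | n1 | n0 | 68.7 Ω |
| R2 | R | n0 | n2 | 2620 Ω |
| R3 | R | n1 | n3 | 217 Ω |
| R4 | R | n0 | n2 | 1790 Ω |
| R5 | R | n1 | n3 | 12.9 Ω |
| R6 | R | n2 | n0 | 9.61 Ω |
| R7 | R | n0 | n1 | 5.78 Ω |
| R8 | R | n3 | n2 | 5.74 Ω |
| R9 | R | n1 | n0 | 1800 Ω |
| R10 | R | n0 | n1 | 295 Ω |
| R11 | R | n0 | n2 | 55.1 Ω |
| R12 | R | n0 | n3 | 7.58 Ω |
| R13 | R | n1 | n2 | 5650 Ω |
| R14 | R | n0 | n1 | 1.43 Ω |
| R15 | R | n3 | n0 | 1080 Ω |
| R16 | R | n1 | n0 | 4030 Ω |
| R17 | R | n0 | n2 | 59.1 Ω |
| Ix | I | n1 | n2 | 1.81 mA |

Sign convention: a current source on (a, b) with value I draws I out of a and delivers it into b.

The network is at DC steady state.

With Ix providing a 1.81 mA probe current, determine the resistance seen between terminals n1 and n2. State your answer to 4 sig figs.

R_eq = 4.978 Ω

MNA unknowns: 3 node voltages V₁..V_3
R1: Y=0.01456 on G[1,0]
R2: Y=0.0003817 on G[0,2]
R3: Y=0.004608 on G[1,3]
R4: Y=0.0005587 on G[0,2]
R5: Y=0.07752 on G[1,3]
R6: Y=0.1041 on G[2,0]
R7: Y=0.1730 on G[0,1]
R8: Y=0.1742 on G[3,2]
R9: Y=0.0005556 on G[1,0]
R10: Y=0.003390 on G[0,1]
R11: Y=0.01815 on G[0,2]
R12: Y=0.1319 on G[0,3]
R13: Y=0.0001770 on G[1,2]
R14: Y=0.6993 on G[0,1]
R15: Y=0.0009259 on G[3,0]
R16: Y=0.0002481 on G[1,0]
R17: Y=0.01692 on G[0,2]
Ix: z[1]−=0.00181, z[2]+=0.00181
solve → V1=-0.001607, V2=0.007403, V3=0.002975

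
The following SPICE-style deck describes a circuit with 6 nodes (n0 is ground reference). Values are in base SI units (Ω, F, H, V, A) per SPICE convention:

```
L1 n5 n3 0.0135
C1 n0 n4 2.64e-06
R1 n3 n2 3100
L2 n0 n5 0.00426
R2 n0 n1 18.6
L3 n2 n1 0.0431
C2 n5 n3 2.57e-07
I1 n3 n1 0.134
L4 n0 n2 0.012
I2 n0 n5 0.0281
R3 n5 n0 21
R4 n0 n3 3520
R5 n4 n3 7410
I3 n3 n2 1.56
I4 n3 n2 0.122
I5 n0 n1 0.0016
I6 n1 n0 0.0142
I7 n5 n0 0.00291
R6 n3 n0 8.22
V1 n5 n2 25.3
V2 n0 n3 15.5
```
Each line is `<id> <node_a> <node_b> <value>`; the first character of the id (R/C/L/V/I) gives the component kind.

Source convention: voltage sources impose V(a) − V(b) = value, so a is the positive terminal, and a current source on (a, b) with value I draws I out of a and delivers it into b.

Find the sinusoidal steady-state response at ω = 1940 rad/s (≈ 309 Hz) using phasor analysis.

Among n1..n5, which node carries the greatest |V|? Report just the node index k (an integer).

2

Element admittances at ω=1940 rad/s:
  Y(L1) = 0.000-0.03818j S between n5,n3
  Y(C1) = 0.000+0.005122j S between n0,n4
  Y(R1) = 0.0003226+0.000j S between n3,n2
  Y(L2) = 0.000-0.1210j S between n0,n5
  Y(R2) = 0.05376+0.000j S between n0,n1
  Y(L3) = 0.000-0.01196j S between n2,n1
  Y(C2) = 0.000+0.0004986j S between n5,n3
  I1: injects 0.134 A into n1 (from n3)
  Y(L4) = 0.000-0.04296j S between n0,n2
  I2: injects 0.0281 A into n5 (from n0)
  Y(R3) = 0.04762+0.000j S between n5,n0
  Y(R4) = 0.0002841+0.000j S between n0,n3
  Y(R5) = 0.0001350+0.000j S between n4,n3
  I3: injects 1.56 A into n2 (from n3)
  I4: injects 0.122 A into n2 (from n3)
  I5: injects 0.0016 A into n1 (from n0)
  I6: injects 0.0142 A into n0 (from n1)
  I7: injects 0.00291 A into n0 (from n5)
  Y(R6) = 0.1217+0.000j S between n3,n0
  V1: constraint V(n5)−V(n2) = 25.3
  V2: constraint V(n0)−V(n3) = 15.5
Assemble and solve the 7×7 MNA system:
  V(n1)=2.713+5.007j  V(n2)=-19.80+7.052j  V(n3)=-15.50+0.000j  V(n4)=-0.01075+0.4081j  V(n5)=5.505+7.052j
  i(V1)=-1.356+1.122j  i(V2)=-0.3405+0.7892j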